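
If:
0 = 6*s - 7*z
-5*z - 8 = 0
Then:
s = -28/15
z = -8/5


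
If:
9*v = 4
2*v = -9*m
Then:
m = -8/81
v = 4/9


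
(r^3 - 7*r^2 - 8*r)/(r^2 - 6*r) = (r^2 - 7*r - 8)/(r - 6)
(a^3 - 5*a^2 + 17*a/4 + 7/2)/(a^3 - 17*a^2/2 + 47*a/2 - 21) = (a + 1/2)/(a - 3)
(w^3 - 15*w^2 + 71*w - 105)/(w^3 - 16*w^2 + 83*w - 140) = (w - 3)/(w - 4)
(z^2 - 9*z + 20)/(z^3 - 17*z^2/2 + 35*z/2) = 2*(z - 4)/(z*(2*z - 7))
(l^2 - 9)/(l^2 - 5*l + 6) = (l + 3)/(l - 2)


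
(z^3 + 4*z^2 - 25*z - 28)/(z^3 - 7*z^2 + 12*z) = (z^2 + 8*z + 7)/(z*(z - 3))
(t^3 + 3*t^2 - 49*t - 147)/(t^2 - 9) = (t^2 - 49)/(t - 3)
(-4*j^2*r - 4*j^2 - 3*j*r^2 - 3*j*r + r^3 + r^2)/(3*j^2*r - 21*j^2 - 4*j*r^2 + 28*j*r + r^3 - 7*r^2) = (-4*j^2*r - 4*j^2 - 3*j*r^2 - 3*j*r + r^3 + r^2)/(3*j^2*r - 21*j^2 - 4*j*r^2 + 28*j*r + r^3 - 7*r^2)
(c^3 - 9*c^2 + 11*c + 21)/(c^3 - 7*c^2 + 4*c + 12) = (c^2 - 10*c + 21)/(c^2 - 8*c + 12)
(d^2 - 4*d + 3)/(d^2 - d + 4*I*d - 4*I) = (d - 3)/(d + 4*I)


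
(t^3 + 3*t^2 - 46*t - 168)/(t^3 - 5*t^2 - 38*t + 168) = (t + 4)/(t - 4)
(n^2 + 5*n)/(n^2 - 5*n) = (n + 5)/(n - 5)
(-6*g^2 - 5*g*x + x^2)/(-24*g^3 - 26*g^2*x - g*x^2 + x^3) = 1/(4*g + x)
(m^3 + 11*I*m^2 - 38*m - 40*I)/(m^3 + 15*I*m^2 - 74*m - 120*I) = (m + 2*I)/(m + 6*I)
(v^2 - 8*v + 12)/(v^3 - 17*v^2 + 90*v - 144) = (v - 2)/(v^2 - 11*v + 24)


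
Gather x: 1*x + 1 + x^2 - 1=x^2 + x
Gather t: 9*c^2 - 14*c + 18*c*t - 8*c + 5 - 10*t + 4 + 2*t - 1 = 9*c^2 - 22*c + t*(18*c - 8) + 8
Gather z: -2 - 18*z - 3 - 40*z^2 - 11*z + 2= -40*z^2 - 29*z - 3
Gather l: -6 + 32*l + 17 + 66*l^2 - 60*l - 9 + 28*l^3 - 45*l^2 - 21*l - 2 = 28*l^3 + 21*l^2 - 49*l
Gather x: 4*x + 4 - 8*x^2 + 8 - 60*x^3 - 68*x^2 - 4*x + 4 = -60*x^3 - 76*x^2 + 16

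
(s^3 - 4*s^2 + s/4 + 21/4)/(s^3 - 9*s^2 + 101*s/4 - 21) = (s + 1)/(s - 4)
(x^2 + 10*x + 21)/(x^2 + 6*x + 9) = (x + 7)/(x + 3)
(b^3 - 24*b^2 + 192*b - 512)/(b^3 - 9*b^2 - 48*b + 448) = (b - 8)/(b + 7)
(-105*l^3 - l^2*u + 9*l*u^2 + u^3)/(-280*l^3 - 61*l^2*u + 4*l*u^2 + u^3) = (-3*l + u)/(-8*l + u)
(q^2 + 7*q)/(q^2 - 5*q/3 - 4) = 3*q*(q + 7)/(3*q^2 - 5*q - 12)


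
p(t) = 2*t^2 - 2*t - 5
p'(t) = 4*t - 2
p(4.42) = 25.23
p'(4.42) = 15.68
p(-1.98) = 6.80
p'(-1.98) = -9.92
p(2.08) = -0.51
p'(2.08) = 6.32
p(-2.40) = 11.32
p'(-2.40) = -11.60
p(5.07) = 36.27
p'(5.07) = 18.28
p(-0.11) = -4.76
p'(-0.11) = -2.44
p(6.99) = 78.74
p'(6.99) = 25.96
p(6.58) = 68.43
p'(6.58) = 24.32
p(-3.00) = 19.00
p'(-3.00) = -14.00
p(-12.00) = 307.00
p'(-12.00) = -50.00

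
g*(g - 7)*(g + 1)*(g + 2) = g^4 - 4*g^3 - 19*g^2 - 14*g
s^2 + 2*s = s*(s + 2)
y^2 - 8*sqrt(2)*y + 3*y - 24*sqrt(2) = (y + 3)*(y - 8*sqrt(2))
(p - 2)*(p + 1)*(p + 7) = p^3 + 6*p^2 - 9*p - 14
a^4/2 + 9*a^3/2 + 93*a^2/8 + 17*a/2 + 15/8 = (a/2 + 1/4)*(a + 1/2)*(a + 3)*(a + 5)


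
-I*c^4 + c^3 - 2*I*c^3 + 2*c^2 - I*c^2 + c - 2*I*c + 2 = (c + 2)*(c - I)*(c + I)*(-I*c + 1)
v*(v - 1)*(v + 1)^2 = v^4 + v^3 - v^2 - v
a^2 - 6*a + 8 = (a - 4)*(a - 2)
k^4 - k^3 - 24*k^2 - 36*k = k*(k - 6)*(k + 2)*(k + 3)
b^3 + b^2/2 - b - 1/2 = (b - 1)*(b + 1/2)*(b + 1)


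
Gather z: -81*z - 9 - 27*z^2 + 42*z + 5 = -27*z^2 - 39*z - 4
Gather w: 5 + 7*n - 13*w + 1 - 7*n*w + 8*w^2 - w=7*n + 8*w^2 + w*(-7*n - 14) + 6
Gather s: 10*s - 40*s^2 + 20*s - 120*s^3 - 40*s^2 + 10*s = -120*s^3 - 80*s^2 + 40*s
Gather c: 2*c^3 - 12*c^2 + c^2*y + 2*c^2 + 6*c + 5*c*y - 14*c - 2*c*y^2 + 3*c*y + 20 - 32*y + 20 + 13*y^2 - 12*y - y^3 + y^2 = 2*c^3 + c^2*(y - 10) + c*(-2*y^2 + 8*y - 8) - y^3 + 14*y^2 - 44*y + 40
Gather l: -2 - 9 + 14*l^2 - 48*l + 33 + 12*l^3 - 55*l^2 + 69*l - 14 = 12*l^3 - 41*l^2 + 21*l + 8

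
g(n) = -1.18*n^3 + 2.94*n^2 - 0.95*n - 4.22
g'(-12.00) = -581.27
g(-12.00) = 2469.58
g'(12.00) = -440.15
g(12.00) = -1631.30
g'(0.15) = -0.15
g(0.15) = -4.30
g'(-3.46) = -63.67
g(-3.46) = 83.14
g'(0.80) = 1.49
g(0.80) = -3.70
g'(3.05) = -15.95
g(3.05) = -13.25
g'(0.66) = 1.39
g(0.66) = -3.91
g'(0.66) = 1.39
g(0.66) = -3.91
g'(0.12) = -0.30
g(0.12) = -4.29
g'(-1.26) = -13.98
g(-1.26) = 4.00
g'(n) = -3.54*n^2 + 5.88*n - 0.95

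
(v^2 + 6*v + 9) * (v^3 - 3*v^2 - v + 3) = v^5 + 3*v^4 - 10*v^3 - 30*v^2 + 9*v + 27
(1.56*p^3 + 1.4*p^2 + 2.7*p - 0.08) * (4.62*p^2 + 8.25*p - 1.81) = 7.2072*p^5 + 19.338*p^4 + 21.2004*p^3 + 19.3714*p^2 - 5.547*p + 0.1448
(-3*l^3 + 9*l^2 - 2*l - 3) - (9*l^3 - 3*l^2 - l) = -12*l^3 + 12*l^2 - l - 3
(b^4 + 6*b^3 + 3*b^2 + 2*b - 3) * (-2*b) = -2*b^5 - 12*b^4 - 6*b^3 - 4*b^2 + 6*b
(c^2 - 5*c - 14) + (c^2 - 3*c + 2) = 2*c^2 - 8*c - 12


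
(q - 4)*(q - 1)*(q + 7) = q^3 + 2*q^2 - 31*q + 28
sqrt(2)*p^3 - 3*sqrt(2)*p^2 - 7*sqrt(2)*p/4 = p*(p - 7/2)*(sqrt(2)*p + sqrt(2)/2)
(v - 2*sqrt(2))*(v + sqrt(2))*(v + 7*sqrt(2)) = v^3 + 6*sqrt(2)*v^2 - 18*v - 28*sqrt(2)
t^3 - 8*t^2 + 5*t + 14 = (t - 7)*(t - 2)*(t + 1)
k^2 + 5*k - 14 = (k - 2)*(k + 7)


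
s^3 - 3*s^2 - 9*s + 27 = (s - 3)^2*(s + 3)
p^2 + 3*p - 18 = (p - 3)*(p + 6)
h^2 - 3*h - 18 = (h - 6)*(h + 3)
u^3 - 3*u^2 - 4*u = u*(u - 4)*(u + 1)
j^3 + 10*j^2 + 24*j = j*(j + 4)*(j + 6)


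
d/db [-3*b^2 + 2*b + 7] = 2 - 6*b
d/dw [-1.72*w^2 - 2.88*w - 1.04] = -3.44*w - 2.88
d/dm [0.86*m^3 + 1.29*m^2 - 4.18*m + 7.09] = 2.58*m^2 + 2.58*m - 4.18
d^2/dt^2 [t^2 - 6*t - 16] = 2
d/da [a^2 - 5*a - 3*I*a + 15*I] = 2*a - 5 - 3*I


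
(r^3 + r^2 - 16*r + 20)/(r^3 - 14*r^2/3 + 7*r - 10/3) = 3*(r^2 + 3*r - 10)/(3*r^2 - 8*r + 5)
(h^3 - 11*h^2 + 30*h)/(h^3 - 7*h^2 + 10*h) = (h - 6)/(h - 2)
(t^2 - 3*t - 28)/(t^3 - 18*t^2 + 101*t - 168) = (t + 4)/(t^2 - 11*t + 24)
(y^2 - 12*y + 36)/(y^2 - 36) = (y - 6)/(y + 6)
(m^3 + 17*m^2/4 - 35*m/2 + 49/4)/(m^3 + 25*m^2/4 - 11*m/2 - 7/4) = (4*m - 7)/(4*m + 1)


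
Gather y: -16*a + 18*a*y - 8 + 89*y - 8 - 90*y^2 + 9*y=-16*a - 90*y^2 + y*(18*a + 98) - 16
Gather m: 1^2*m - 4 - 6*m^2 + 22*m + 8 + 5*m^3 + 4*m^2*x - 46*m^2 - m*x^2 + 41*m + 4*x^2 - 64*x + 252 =5*m^3 + m^2*(4*x - 52) + m*(64 - x^2) + 4*x^2 - 64*x + 256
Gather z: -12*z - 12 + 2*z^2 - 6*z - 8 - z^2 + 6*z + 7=z^2 - 12*z - 13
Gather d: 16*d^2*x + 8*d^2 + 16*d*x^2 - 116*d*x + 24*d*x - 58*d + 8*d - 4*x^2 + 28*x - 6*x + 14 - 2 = d^2*(16*x + 8) + d*(16*x^2 - 92*x - 50) - 4*x^2 + 22*x + 12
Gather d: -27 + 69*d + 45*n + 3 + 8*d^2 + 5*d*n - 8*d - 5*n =8*d^2 + d*(5*n + 61) + 40*n - 24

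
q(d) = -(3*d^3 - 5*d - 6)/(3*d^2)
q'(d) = -(9*d^2 - 5)/(3*d^2) + 2*(3*d^3 - 5*d - 6)/(3*d^3)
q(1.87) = -0.41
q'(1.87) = -2.09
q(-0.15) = 77.93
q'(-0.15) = 1110.11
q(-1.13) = 1.22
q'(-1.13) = 0.47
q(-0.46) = 6.29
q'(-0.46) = 32.22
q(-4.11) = 3.82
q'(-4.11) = -1.04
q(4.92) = -4.50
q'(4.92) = -1.10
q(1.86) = -0.39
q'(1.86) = -2.10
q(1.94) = -0.55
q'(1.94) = -1.99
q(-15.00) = 14.90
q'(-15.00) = -1.01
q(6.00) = -5.67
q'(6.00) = -1.06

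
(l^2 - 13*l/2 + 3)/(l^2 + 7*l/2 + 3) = (2*l^2 - 13*l + 6)/(2*l^2 + 7*l + 6)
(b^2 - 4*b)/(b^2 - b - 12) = b/(b + 3)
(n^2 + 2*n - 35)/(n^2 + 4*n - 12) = (n^2 + 2*n - 35)/(n^2 + 4*n - 12)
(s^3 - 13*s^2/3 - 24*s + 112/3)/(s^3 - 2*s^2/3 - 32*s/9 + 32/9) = 3*(s^2 - 3*s - 28)/(3*s^2 + 2*s - 8)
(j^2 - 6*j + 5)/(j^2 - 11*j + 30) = (j - 1)/(j - 6)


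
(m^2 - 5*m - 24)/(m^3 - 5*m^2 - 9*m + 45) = (m - 8)/(m^2 - 8*m + 15)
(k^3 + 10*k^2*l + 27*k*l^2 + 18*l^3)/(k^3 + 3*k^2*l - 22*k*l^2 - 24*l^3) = (k + 3*l)/(k - 4*l)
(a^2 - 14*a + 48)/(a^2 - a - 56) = (a - 6)/(a + 7)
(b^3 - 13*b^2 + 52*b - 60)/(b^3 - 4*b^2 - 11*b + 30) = (b - 6)/(b + 3)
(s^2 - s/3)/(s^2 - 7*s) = (s - 1/3)/(s - 7)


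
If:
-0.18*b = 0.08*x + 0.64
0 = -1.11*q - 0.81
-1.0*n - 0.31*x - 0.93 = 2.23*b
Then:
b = -0.444444444444444*x - 3.55555555555556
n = 0.681111111111111*x + 6.99888888888889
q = -0.73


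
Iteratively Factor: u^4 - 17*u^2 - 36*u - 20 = (u + 2)*(u^3 - 2*u^2 - 13*u - 10) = (u + 1)*(u + 2)*(u^2 - 3*u - 10) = (u + 1)*(u + 2)^2*(u - 5)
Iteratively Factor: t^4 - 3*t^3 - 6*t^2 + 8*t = (t)*(t^3 - 3*t^2 - 6*t + 8) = t*(t - 4)*(t^2 + t - 2) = t*(t - 4)*(t - 1)*(t + 2)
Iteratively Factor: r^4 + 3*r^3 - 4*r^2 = (r)*(r^3 + 3*r^2 - 4*r) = r*(r - 1)*(r^2 + 4*r) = r^2*(r - 1)*(r + 4)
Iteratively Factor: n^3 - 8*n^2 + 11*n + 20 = (n - 5)*(n^2 - 3*n - 4) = (n - 5)*(n - 4)*(n + 1)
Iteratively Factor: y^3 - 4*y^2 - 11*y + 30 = (y + 3)*(y^2 - 7*y + 10) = (y - 2)*(y + 3)*(y - 5)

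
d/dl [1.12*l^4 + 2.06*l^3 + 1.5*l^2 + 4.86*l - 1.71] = 4.48*l^3 + 6.18*l^2 + 3.0*l + 4.86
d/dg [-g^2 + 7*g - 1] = 7 - 2*g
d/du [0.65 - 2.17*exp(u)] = -2.17*exp(u)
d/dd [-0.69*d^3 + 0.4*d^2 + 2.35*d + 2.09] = -2.07*d^2 + 0.8*d + 2.35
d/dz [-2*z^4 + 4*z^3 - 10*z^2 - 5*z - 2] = -8*z^3 + 12*z^2 - 20*z - 5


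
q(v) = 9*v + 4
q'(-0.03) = 9.00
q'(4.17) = 9.00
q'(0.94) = 9.00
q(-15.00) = -131.00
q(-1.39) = -8.51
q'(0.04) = 9.00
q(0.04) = 4.36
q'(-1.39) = 9.00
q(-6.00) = -50.00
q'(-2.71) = 9.00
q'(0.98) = 9.00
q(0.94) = 12.46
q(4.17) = 41.53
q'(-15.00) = 9.00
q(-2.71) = -20.39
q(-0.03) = 3.73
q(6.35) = 61.15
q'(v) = 9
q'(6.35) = 9.00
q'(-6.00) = 9.00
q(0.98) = 12.82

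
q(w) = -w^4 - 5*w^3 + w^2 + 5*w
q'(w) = -4*w^3 - 15*w^2 + 2*w + 5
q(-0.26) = -1.15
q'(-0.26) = 3.54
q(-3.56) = 59.84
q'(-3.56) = -11.75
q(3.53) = -345.10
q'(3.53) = -350.80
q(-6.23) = -289.76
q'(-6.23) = 377.56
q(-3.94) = 60.66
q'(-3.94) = 8.92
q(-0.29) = -1.25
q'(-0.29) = 3.26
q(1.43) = -9.61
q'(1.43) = -34.51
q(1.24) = -4.16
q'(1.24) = -23.21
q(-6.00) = -210.00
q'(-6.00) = 317.00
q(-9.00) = -2880.00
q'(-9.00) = 1688.00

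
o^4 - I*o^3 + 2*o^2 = o^2*(o - 2*I)*(o + I)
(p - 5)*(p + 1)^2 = p^3 - 3*p^2 - 9*p - 5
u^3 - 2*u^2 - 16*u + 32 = (u - 4)*(u - 2)*(u + 4)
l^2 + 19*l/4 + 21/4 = (l + 7/4)*(l + 3)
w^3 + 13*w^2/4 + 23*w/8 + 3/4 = (w + 1/2)*(w + 3/4)*(w + 2)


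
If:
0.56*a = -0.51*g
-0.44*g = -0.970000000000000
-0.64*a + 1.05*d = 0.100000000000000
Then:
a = -2.01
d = -1.13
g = 2.20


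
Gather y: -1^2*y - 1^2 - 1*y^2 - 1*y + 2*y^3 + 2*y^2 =2*y^3 + y^2 - 2*y - 1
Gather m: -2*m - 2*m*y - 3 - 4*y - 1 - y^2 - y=m*(-2*y - 2) - y^2 - 5*y - 4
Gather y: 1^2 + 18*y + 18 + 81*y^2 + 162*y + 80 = 81*y^2 + 180*y + 99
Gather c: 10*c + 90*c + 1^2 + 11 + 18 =100*c + 30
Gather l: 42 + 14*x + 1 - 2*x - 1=12*x + 42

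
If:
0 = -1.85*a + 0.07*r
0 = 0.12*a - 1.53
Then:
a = 12.75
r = 336.96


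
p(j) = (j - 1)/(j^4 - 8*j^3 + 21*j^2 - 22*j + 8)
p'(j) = (j - 1)*(-4*j^3 + 24*j^2 - 42*j + 22)/(j^4 - 8*j^3 + 21*j^2 - 22*j + 8)^2 + 1/(j^4 - 8*j^3 + 21*j^2 - 22*j + 8)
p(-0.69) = -0.05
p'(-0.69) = -0.06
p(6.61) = 0.01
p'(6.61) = -0.01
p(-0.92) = -0.04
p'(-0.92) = -0.04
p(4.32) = 0.41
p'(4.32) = -1.56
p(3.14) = -0.48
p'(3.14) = 0.09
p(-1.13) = -0.03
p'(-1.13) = -0.03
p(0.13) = -0.16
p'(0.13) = -0.31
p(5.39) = 0.05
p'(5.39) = -0.06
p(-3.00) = -0.00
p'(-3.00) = 0.00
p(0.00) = -0.12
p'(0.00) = -0.22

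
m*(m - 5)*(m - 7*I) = m^3 - 5*m^2 - 7*I*m^2 + 35*I*m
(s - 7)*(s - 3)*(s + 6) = s^3 - 4*s^2 - 39*s + 126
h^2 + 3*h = h*(h + 3)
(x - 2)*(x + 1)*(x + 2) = x^3 + x^2 - 4*x - 4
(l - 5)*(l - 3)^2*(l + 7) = l^4 - 4*l^3 - 38*l^2 + 228*l - 315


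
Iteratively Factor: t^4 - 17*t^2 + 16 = (t - 4)*(t^3 + 4*t^2 - t - 4) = (t - 4)*(t + 1)*(t^2 + 3*t - 4) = (t - 4)*(t + 1)*(t + 4)*(t - 1)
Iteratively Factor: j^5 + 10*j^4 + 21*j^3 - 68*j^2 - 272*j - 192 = (j + 4)*(j^4 + 6*j^3 - 3*j^2 - 56*j - 48) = (j + 1)*(j + 4)*(j^3 + 5*j^2 - 8*j - 48) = (j + 1)*(j + 4)^2*(j^2 + j - 12) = (j - 3)*(j + 1)*(j + 4)^2*(j + 4)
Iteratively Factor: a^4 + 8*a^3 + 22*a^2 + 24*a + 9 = (a + 3)*(a^3 + 5*a^2 + 7*a + 3) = (a + 1)*(a + 3)*(a^2 + 4*a + 3) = (a + 1)*(a + 3)^2*(a + 1)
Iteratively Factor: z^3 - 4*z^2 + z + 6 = (z + 1)*(z^2 - 5*z + 6) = (z - 3)*(z + 1)*(z - 2)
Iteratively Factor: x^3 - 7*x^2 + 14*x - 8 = (x - 2)*(x^2 - 5*x + 4) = (x - 4)*(x - 2)*(x - 1)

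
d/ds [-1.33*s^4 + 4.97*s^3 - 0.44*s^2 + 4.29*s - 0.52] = -5.32*s^3 + 14.91*s^2 - 0.88*s + 4.29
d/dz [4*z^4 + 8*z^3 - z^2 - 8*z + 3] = 16*z^3 + 24*z^2 - 2*z - 8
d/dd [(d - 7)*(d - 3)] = 2*d - 10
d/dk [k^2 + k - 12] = 2*k + 1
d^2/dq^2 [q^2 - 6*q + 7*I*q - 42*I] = 2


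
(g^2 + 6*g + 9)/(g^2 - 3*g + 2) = (g^2 + 6*g + 9)/(g^2 - 3*g + 2)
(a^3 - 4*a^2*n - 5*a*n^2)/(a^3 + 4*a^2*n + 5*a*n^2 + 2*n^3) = a*(a - 5*n)/(a^2 + 3*a*n + 2*n^2)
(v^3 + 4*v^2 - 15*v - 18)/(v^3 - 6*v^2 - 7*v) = (v^2 + 3*v - 18)/(v*(v - 7))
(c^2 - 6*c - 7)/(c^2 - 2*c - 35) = (c + 1)/(c + 5)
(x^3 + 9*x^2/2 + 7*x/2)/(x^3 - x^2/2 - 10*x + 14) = x*(x + 1)/(x^2 - 4*x + 4)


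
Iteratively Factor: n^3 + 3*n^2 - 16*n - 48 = (n - 4)*(n^2 + 7*n + 12) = (n - 4)*(n + 4)*(n + 3)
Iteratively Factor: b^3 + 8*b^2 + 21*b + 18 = (b + 2)*(b^2 + 6*b + 9) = (b + 2)*(b + 3)*(b + 3)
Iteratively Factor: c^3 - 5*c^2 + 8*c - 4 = (c - 1)*(c^2 - 4*c + 4) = (c - 2)*(c - 1)*(c - 2)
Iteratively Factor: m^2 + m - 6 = (m + 3)*(m - 2)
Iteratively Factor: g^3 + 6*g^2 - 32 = (g + 4)*(g^2 + 2*g - 8) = (g + 4)^2*(g - 2)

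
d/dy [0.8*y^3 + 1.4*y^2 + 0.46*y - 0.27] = 2.4*y^2 + 2.8*y + 0.46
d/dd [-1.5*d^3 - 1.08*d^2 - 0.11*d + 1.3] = -4.5*d^2 - 2.16*d - 0.11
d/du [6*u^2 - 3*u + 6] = 12*u - 3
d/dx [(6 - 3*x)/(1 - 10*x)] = 57/(10*x - 1)^2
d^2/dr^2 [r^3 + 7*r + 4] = 6*r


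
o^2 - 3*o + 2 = (o - 2)*(o - 1)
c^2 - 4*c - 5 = (c - 5)*(c + 1)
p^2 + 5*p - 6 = (p - 1)*(p + 6)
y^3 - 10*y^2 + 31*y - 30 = (y - 5)*(y - 3)*(y - 2)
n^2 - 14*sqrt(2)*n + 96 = (n - 8*sqrt(2))*(n - 6*sqrt(2))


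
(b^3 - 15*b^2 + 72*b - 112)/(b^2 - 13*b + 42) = (b^2 - 8*b + 16)/(b - 6)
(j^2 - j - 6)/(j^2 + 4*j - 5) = (j^2 - j - 6)/(j^2 + 4*j - 5)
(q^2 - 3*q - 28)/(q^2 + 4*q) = (q - 7)/q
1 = 1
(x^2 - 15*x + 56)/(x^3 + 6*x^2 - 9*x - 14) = (x^2 - 15*x + 56)/(x^3 + 6*x^2 - 9*x - 14)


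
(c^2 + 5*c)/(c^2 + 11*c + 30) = c/(c + 6)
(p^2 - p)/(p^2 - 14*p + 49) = p*(p - 1)/(p^2 - 14*p + 49)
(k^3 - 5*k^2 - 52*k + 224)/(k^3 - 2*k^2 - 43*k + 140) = (k - 8)/(k - 5)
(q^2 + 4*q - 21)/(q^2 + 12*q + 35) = (q - 3)/(q + 5)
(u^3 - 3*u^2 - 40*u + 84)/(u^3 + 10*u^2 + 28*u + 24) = (u^2 - 9*u + 14)/(u^2 + 4*u + 4)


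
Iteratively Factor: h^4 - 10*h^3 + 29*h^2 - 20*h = (h)*(h^3 - 10*h^2 + 29*h - 20) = h*(h - 1)*(h^2 - 9*h + 20) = h*(h - 5)*(h - 1)*(h - 4)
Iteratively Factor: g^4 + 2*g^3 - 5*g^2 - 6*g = (g - 2)*(g^3 + 4*g^2 + 3*g) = (g - 2)*(g + 3)*(g^2 + g) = g*(g - 2)*(g + 3)*(g + 1)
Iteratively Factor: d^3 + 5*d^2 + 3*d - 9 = (d + 3)*(d^2 + 2*d - 3) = (d - 1)*(d + 3)*(d + 3)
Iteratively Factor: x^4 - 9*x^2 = (x + 3)*(x^3 - 3*x^2) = x*(x + 3)*(x^2 - 3*x) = x^2*(x + 3)*(x - 3)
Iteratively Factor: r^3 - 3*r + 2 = (r + 2)*(r^2 - 2*r + 1) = (r - 1)*(r + 2)*(r - 1)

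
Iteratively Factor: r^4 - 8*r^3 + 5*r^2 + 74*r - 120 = (r - 2)*(r^3 - 6*r^2 - 7*r + 60) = (r - 4)*(r - 2)*(r^2 - 2*r - 15) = (r - 5)*(r - 4)*(r - 2)*(r + 3)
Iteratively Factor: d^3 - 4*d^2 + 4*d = (d)*(d^2 - 4*d + 4) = d*(d - 2)*(d - 2)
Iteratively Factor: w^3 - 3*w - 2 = (w - 2)*(w^2 + 2*w + 1) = (w - 2)*(w + 1)*(w + 1)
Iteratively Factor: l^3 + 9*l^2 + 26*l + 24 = (l + 2)*(l^2 + 7*l + 12) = (l + 2)*(l + 4)*(l + 3)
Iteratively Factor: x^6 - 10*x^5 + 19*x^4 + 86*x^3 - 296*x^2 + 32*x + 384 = (x + 3)*(x^5 - 13*x^4 + 58*x^3 - 88*x^2 - 32*x + 128) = (x - 4)*(x + 3)*(x^4 - 9*x^3 + 22*x^2 - 32) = (x - 4)*(x + 1)*(x + 3)*(x^3 - 10*x^2 + 32*x - 32) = (x - 4)^2*(x + 1)*(x + 3)*(x^2 - 6*x + 8) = (x - 4)^2*(x - 2)*(x + 1)*(x + 3)*(x - 4)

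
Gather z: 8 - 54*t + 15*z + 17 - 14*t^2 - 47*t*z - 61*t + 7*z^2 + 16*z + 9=-14*t^2 - 115*t + 7*z^2 + z*(31 - 47*t) + 34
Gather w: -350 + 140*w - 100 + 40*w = 180*w - 450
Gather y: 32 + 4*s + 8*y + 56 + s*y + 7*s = 11*s + y*(s + 8) + 88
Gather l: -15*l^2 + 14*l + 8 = -15*l^2 + 14*l + 8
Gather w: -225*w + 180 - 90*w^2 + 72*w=-90*w^2 - 153*w + 180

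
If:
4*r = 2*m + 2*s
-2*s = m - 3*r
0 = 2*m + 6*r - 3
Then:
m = 3/8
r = 3/8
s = 3/8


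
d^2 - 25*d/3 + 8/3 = (d - 8)*(d - 1/3)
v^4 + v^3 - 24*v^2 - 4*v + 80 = (v - 4)*(v - 2)*(v + 2)*(v + 5)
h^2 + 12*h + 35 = (h + 5)*(h + 7)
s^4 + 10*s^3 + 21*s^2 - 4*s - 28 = (s - 1)*(s + 2)^2*(s + 7)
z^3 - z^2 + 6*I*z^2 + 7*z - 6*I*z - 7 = (z - 1)*(z - I)*(z + 7*I)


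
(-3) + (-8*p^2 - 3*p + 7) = -8*p^2 - 3*p + 4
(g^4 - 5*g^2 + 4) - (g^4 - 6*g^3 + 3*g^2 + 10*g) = 6*g^3 - 8*g^2 - 10*g + 4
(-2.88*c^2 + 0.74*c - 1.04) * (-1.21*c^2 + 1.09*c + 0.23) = 3.4848*c^4 - 4.0346*c^3 + 1.4026*c^2 - 0.9634*c - 0.2392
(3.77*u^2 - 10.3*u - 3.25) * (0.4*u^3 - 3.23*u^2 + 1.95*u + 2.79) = 1.508*u^5 - 16.2971*u^4 + 39.3205*u^3 + 0.930799999999998*u^2 - 35.0745*u - 9.0675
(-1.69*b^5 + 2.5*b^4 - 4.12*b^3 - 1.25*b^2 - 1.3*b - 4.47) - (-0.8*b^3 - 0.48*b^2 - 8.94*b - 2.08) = -1.69*b^5 + 2.5*b^4 - 3.32*b^3 - 0.77*b^2 + 7.64*b - 2.39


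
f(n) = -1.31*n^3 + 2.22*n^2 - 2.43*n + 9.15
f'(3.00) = -24.48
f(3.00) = -13.53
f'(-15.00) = -953.28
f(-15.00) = 4966.35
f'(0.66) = -1.21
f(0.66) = 8.14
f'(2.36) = -13.84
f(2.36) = -1.44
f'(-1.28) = -14.55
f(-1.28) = 18.64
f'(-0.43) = -5.07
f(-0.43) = 10.71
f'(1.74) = -6.60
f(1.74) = 4.74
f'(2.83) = -21.34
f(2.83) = -9.64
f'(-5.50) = -145.73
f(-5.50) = 307.62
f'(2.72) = -19.43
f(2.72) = -7.40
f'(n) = -3.93*n^2 + 4.44*n - 2.43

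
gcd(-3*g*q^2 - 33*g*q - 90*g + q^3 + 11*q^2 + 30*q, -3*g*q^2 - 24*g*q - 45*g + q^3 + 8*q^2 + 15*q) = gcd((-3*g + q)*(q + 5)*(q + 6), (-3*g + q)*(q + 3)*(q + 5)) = -3*g*q - 15*g + q^2 + 5*q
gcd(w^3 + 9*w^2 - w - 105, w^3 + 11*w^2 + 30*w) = w + 5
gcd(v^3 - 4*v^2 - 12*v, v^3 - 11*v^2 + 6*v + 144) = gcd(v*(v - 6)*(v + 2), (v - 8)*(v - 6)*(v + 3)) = v - 6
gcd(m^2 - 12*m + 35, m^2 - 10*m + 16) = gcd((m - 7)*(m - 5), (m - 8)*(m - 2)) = 1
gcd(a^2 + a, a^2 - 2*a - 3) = a + 1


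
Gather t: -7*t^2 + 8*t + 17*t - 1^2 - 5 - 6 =-7*t^2 + 25*t - 12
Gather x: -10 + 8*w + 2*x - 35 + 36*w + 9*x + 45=44*w + 11*x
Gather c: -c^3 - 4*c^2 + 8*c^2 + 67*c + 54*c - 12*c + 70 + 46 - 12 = -c^3 + 4*c^2 + 109*c + 104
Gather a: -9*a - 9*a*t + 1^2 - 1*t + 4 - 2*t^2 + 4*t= a*(-9*t - 9) - 2*t^2 + 3*t + 5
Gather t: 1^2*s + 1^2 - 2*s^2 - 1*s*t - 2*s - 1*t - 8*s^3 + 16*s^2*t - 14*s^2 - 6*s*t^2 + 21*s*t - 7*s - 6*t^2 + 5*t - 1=-8*s^3 - 16*s^2 - 8*s + t^2*(-6*s - 6) + t*(16*s^2 + 20*s + 4)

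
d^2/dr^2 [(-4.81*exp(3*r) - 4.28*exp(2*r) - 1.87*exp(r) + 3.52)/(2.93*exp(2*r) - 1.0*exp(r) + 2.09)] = (-41.2933689999999*exp(6*r) + 42.2799*exp(5*r) - 106.744157*exp(4*r) + 326.535936*exp(3*r) - 124.492335*exp(2*r) - 161.391868*exp(r) - 0.811546999999999)*exp(r)/(25.153757*exp(6*r) - 25.7547*exp(5*r) + 62.617323*exp(4*r) - 37.7422*exp(3*r) + 44.665599*exp(2*r) - 13.1043*exp(r) + 9.129329)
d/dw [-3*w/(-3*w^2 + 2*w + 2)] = 3*(-3*w^2 - 2)/(9*w^4 - 12*w^3 - 8*w^2 + 8*w + 4)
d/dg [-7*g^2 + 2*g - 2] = 2 - 14*g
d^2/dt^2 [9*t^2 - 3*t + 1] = 18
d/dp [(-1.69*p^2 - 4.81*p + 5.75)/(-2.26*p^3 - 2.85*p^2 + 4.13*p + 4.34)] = (-3.8194*p^4 - 21.7412*p^3 + 18.2968*p^2 + 18.1058*p - 44.6229)/(5.1076*p^6 + 12.882*p^5 - 10.5451*p^4 - 43.1578*p^3 - 7.6811*p^2 + 35.8484*p + 18.8356)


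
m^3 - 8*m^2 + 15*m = m*(m - 5)*(m - 3)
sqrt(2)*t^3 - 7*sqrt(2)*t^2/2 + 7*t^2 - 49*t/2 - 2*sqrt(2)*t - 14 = (t - 4)*(t + 7*sqrt(2)/2)*(sqrt(2)*t + sqrt(2)/2)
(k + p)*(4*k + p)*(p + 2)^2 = 4*k^2*p^2 + 16*k^2*p + 16*k^2 + 5*k*p^3 + 20*k*p^2 + 20*k*p + p^4 + 4*p^3 + 4*p^2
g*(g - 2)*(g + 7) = g^3 + 5*g^2 - 14*g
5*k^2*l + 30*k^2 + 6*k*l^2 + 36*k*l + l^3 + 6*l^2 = (k + l)*(5*k + l)*(l + 6)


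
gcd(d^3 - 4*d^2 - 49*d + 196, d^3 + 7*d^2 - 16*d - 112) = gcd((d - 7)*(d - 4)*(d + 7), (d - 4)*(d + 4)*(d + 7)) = d^2 + 3*d - 28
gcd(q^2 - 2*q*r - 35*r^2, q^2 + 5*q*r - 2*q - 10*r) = q + 5*r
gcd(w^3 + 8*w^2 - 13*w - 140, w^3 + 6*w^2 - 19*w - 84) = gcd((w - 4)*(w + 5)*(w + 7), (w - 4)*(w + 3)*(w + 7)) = w^2 + 3*w - 28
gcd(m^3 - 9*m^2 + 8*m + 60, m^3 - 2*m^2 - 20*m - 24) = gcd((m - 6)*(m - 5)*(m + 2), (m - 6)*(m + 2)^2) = m^2 - 4*m - 12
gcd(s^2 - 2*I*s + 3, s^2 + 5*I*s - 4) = s + I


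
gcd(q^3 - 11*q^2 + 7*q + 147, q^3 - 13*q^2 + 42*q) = q - 7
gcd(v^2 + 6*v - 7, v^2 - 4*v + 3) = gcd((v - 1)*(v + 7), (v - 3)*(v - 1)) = v - 1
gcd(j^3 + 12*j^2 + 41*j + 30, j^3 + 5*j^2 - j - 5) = j^2 + 6*j + 5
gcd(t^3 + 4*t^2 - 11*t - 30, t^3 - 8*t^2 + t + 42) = t^2 - t - 6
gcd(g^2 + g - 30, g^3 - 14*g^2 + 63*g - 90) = g - 5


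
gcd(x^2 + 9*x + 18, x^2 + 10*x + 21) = x + 3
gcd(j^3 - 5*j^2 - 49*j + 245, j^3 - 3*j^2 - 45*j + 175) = j^2 + 2*j - 35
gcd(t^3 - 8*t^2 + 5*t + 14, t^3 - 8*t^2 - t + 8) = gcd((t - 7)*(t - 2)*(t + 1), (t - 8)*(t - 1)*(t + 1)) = t + 1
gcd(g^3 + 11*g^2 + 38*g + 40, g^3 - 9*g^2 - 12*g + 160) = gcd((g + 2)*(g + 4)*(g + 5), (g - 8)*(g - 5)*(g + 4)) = g + 4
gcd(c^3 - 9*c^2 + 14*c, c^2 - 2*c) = c^2 - 2*c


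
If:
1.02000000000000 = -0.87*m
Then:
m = -1.17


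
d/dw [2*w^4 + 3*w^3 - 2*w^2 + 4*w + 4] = 8*w^3 + 9*w^2 - 4*w + 4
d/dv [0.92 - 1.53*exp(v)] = -1.53*exp(v)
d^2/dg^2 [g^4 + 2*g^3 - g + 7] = 12*g*(g + 1)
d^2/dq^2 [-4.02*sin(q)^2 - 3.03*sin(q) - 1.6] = 3.03*sin(q) - 8.04*cos(2*q)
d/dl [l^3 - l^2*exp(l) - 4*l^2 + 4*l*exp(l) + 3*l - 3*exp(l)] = -l^2*exp(l) + 3*l^2 + 2*l*exp(l) - 8*l + exp(l) + 3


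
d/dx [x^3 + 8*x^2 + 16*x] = 3*x^2 + 16*x + 16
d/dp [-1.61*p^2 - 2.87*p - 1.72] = -3.22*p - 2.87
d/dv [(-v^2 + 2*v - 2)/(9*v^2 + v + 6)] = (-19*v^2 + 24*v + 14)/(81*v^4 + 18*v^3 + 109*v^2 + 12*v + 36)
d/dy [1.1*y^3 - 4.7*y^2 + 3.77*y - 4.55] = 3.3*y^2 - 9.4*y + 3.77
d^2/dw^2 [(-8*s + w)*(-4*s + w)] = 2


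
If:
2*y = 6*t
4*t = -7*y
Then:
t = 0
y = 0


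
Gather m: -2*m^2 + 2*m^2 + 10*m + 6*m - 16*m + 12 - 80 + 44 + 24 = 0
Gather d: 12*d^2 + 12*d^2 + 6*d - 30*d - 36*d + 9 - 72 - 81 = 24*d^2 - 60*d - 144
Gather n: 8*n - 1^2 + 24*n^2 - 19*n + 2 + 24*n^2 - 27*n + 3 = 48*n^2 - 38*n + 4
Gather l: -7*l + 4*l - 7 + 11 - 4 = -3*l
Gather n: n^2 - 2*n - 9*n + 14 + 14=n^2 - 11*n + 28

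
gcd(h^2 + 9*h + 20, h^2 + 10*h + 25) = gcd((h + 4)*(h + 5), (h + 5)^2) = h + 5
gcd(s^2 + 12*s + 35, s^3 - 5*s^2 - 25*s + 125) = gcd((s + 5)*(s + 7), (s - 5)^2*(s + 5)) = s + 5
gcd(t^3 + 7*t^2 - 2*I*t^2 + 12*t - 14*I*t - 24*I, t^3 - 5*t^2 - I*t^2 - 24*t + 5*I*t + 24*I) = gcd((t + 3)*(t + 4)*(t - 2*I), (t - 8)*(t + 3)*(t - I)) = t + 3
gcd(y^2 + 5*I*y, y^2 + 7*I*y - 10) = y + 5*I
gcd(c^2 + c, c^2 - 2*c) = c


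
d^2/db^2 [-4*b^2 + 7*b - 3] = -8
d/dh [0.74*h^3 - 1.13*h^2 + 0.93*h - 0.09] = 2.22*h^2 - 2.26*h + 0.93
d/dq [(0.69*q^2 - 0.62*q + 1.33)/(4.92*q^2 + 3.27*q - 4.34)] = (5.3067*q^2 - 19.0764*q - 1.6583)/(24.2064*q^4 + 32.1768*q^3 - 32.0127*q^2 - 28.3836*q + 18.8356)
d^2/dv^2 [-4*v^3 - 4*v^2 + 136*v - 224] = -24*v - 8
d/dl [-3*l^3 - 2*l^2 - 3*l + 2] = -9*l^2 - 4*l - 3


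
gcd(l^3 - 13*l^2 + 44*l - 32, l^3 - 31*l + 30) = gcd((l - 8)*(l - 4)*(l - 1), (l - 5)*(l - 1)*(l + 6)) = l - 1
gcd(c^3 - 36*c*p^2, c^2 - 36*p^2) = -c^2 + 36*p^2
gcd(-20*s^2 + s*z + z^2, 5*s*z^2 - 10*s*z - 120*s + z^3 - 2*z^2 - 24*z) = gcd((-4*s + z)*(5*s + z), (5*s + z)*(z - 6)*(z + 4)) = 5*s + z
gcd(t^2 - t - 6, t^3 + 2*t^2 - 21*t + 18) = t - 3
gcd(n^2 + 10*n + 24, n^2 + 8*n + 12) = n + 6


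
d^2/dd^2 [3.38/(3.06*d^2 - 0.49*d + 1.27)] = (-63.297936*d^2 + 10.135944*d + 3.38*(6.12*d - 0.49)*(12.24*d - 0.98) - 26.270712)/(3.06*d^2 - 0.49*d + 1.27)^3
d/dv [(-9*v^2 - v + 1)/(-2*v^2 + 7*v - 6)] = (-65*v^2 + 112*v - 1)/(4*v^4 - 28*v^3 + 73*v^2 - 84*v + 36)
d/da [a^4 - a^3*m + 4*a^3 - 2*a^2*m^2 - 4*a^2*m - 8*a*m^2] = 4*a^3 - 3*a^2*m + 12*a^2 - 4*a*m^2 - 8*a*m - 8*m^2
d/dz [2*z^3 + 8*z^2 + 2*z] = 6*z^2 + 16*z + 2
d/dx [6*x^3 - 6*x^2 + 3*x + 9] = 18*x^2 - 12*x + 3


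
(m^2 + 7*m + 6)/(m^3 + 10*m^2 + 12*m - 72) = (m + 1)/(m^2 + 4*m - 12)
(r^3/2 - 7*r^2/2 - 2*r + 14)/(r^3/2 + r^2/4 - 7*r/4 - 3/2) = 2*(r^2 - 5*r - 14)/(2*r^2 + 5*r + 3)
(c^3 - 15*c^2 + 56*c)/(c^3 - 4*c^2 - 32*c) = (c - 7)/(c + 4)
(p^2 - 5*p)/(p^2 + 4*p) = (p - 5)/(p + 4)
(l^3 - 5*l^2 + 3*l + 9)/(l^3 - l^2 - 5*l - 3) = (l - 3)/(l + 1)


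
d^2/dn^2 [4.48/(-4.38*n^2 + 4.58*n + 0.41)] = (-171.892224*n^2 + 179.741184*n + 4.48*(8.76*n - 4.58)*(17.52*n - 9.16) + 16.090368)/(-4.38*n^2 + 4.58*n + 0.41)^3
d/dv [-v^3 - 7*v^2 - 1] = v*(-3*v - 14)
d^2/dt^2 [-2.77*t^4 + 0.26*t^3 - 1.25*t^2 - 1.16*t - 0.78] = -33.24*t^2 + 1.56*t - 2.5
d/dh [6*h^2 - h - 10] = 12*h - 1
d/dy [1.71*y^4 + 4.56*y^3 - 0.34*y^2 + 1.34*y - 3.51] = 6.84*y^3 + 13.68*y^2 - 0.68*y + 1.34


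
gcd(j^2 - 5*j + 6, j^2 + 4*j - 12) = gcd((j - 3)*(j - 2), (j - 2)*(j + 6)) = j - 2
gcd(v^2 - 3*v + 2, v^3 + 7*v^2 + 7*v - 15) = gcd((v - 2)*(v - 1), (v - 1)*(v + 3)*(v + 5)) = v - 1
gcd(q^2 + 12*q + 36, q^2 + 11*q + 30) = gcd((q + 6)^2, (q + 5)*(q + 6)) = q + 6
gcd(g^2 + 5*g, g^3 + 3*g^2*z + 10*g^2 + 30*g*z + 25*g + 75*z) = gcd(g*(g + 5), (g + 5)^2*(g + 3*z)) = g + 5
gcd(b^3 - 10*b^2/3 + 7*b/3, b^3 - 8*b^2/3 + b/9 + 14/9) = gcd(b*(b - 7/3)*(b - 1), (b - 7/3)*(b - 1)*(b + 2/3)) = b^2 - 10*b/3 + 7/3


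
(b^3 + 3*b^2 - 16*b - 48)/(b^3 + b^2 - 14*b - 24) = (b + 4)/(b + 2)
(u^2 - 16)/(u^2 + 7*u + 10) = (u^2 - 16)/(u^2 + 7*u + 10)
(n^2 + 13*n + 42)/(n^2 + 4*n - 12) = (n + 7)/(n - 2)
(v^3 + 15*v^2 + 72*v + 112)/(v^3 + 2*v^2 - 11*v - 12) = (v^2 + 11*v + 28)/(v^2 - 2*v - 3)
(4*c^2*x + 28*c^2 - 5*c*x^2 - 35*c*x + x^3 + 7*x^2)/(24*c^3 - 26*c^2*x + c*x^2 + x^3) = (x + 7)/(6*c + x)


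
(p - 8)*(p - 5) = p^2 - 13*p + 40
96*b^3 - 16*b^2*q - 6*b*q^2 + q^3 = (-6*b + q)*(-4*b + q)*(4*b + q)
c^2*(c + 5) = c^3 + 5*c^2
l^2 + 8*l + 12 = (l + 2)*(l + 6)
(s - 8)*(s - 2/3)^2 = s^3 - 28*s^2/3 + 100*s/9 - 32/9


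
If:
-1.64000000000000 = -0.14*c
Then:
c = 11.71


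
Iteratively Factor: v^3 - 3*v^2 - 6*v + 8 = (v - 4)*(v^2 + v - 2) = (v - 4)*(v - 1)*(v + 2)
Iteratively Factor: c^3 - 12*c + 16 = (c - 2)*(c^2 + 2*c - 8) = (c - 2)^2*(c + 4)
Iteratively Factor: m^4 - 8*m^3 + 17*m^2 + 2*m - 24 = (m - 3)*(m^3 - 5*m^2 + 2*m + 8) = (m - 3)*(m - 2)*(m^2 - 3*m - 4) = (m - 3)*(m - 2)*(m + 1)*(m - 4)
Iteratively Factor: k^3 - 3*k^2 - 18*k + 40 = (k + 4)*(k^2 - 7*k + 10) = (k - 5)*(k + 4)*(k - 2)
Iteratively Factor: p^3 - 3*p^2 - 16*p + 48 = (p + 4)*(p^2 - 7*p + 12) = (p - 3)*(p + 4)*(p - 4)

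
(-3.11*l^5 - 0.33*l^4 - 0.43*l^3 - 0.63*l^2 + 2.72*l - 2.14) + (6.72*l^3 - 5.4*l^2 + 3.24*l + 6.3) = -3.11*l^5 - 0.33*l^4 + 6.29*l^3 - 6.03*l^2 + 5.96*l + 4.16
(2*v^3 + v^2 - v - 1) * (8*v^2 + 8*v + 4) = 16*v^5 + 24*v^4 + 8*v^3 - 12*v^2 - 12*v - 4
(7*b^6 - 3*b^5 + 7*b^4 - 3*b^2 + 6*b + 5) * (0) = 0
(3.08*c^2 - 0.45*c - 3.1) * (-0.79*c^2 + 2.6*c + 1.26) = -2.4332*c^4 + 8.3635*c^3 + 5.1598*c^2 - 8.627*c - 3.906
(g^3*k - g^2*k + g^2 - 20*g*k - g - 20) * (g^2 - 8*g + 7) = g^5*k - 9*g^4*k + g^4 - 5*g^3*k - 9*g^3 + 153*g^2*k - 5*g^2 - 140*g*k + 153*g - 140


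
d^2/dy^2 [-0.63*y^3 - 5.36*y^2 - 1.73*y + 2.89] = -3.78*y - 10.72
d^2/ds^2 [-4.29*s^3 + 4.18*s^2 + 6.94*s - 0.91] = 8.36 - 25.74*s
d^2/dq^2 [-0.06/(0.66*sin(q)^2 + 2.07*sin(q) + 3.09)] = (0.104544*sin(q)^4 + 0.245916*sin(q)^3 - 0.389178*sin(q)^2 - 0.87561*sin(q) - 0.26946)/(0.66*sin(q)^2 + 2.07*sin(q) + 3.09)^3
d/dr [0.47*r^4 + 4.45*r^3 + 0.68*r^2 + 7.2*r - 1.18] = 1.88*r^3 + 13.35*r^2 + 1.36*r + 7.2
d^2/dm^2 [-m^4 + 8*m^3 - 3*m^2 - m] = -12*m^2 + 48*m - 6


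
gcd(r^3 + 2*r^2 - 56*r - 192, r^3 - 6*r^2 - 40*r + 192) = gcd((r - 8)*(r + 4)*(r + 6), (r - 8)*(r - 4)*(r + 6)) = r^2 - 2*r - 48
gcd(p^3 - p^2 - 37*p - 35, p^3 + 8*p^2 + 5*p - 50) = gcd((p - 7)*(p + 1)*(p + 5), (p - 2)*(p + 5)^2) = p + 5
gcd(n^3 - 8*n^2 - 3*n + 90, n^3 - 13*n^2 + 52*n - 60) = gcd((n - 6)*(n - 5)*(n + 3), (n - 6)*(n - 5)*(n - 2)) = n^2 - 11*n + 30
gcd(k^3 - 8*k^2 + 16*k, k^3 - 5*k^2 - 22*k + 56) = 1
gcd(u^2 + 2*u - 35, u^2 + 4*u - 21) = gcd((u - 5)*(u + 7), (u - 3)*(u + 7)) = u + 7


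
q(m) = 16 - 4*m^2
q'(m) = -8*m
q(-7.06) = -183.37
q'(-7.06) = 56.48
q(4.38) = -60.74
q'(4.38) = -35.04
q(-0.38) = 15.42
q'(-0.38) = 3.04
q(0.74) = 13.81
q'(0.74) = -5.92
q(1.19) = 10.34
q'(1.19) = -9.52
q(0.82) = 13.31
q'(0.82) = -6.56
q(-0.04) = 15.99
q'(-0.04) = 0.32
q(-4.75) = -74.25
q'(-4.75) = 38.00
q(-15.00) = -884.00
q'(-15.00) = 120.00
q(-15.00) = -884.00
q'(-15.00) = 120.00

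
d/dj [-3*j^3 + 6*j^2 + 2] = 3*j*(4 - 3*j)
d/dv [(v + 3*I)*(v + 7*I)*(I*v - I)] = 3*I*v^2 - 2*v*(10 + I) + 10 - 21*I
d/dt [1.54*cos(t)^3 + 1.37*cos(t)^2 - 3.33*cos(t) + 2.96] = (-4.62*cos(t)^2 - 2.74*cos(t) + 3.33)*sin(t)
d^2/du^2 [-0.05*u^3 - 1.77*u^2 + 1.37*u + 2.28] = -0.3*u - 3.54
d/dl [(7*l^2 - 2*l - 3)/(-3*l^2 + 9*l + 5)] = (57*l^2 + 52*l + 17)/(9*l^4 - 54*l^3 + 51*l^2 + 90*l + 25)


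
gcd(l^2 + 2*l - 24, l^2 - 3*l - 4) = l - 4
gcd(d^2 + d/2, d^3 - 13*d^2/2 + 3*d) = d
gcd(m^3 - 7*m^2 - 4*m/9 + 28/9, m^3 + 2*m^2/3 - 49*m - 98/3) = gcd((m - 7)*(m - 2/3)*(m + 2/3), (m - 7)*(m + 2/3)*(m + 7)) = m^2 - 19*m/3 - 14/3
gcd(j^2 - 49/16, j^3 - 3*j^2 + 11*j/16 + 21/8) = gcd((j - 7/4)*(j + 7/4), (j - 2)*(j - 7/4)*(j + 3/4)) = j - 7/4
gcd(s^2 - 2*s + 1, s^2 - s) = s - 1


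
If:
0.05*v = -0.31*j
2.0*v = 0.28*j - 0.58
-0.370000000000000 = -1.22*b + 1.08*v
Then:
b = 0.05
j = 0.05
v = -0.28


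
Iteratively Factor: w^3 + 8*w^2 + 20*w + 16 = (w + 4)*(w^2 + 4*w + 4) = (w + 2)*(w + 4)*(w + 2)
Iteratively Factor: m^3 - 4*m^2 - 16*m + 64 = (m - 4)*(m^2 - 16) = (m - 4)^2*(m + 4)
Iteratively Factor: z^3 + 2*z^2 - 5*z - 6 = (z + 1)*(z^2 + z - 6) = (z - 2)*(z + 1)*(z + 3)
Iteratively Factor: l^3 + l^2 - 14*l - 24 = (l + 3)*(l^2 - 2*l - 8) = (l - 4)*(l + 3)*(l + 2)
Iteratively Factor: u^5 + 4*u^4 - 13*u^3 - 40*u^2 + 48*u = (u + 4)*(u^4 - 13*u^2 + 12*u) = (u - 3)*(u + 4)*(u^3 + 3*u^2 - 4*u) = (u - 3)*(u + 4)^2*(u^2 - u) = (u - 3)*(u - 1)*(u + 4)^2*(u)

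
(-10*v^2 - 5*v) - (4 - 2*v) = -10*v^2 - 3*v - 4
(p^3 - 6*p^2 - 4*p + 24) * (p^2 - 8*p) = p^5 - 14*p^4 + 44*p^3 + 56*p^2 - 192*p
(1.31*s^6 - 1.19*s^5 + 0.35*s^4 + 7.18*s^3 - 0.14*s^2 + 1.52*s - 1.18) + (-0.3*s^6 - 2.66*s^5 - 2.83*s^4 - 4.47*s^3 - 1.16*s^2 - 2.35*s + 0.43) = 1.01*s^6 - 3.85*s^5 - 2.48*s^4 + 2.71*s^3 - 1.3*s^2 - 0.83*s - 0.75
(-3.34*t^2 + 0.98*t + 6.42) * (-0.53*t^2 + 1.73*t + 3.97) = 1.7702*t^4 - 6.2976*t^3 - 14.967*t^2 + 14.9972*t + 25.4874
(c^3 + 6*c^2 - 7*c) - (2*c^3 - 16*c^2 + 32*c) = -c^3 + 22*c^2 - 39*c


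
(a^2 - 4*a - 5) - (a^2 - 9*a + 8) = 5*a - 13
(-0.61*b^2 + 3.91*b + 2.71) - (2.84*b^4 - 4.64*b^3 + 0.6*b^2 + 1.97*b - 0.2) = -2.84*b^4 + 4.64*b^3 - 1.21*b^2 + 1.94*b + 2.91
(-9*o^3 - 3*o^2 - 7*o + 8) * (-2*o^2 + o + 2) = 18*o^5 - 3*o^4 - 7*o^3 - 29*o^2 - 6*o + 16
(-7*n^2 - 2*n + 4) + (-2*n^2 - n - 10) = -9*n^2 - 3*n - 6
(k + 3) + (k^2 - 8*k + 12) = k^2 - 7*k + 15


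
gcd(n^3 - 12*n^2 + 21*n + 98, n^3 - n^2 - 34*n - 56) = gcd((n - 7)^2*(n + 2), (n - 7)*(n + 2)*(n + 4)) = n^2 - 5*n - 14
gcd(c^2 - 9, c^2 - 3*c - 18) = c + 3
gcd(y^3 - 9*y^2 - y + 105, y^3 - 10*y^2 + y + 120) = y^2 - 2*y - 15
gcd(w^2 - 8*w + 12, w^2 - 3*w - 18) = w - 6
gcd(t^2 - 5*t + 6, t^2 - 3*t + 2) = t - 2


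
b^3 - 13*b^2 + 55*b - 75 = (b - 5)^2*(b - 3)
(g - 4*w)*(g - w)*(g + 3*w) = g^3 - 2*g^2*w - 11*g*w^2 + 12*w^3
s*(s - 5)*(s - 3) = s^3 - 8*s^2 + 15*s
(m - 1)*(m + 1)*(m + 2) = m^3 + 2*m^2 - m - 2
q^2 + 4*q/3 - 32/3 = (q - 8/3)*(q + 4)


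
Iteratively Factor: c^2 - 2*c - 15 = (c - 5)*(c + 3)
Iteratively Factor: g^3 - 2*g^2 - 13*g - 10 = (g + 1)*(g^2 - 3*g - 10) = (g + 1)*(g + 2)*(g - 5)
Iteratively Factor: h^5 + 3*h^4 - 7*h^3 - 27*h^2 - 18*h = (h + 1)*(h^4 + 2*h^3 - 9*h^2 - 18*h) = (h + 1)*(h + 3)*(h^3 - h^2 - 6*h) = h*(h + 1)*(h + 3)*(h^2 - h - 6) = h*(h - 3)*(h + 1)*(h + 3)*(h + 2)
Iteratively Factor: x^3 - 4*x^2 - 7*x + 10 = (x - 5)*(x^2 + x - 2) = (x - 5)*(x - 1)*(x + 2)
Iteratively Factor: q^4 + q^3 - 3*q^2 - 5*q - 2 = (q + 1)*(q^3 - 3*q - 2) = (q + 1)^2*(q^2 - q - 2) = (q + 1)^3*(q - 2)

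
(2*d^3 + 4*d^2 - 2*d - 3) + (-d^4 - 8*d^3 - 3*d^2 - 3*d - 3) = -d^4 - 6*d^3 + d^2 - 5*d - 6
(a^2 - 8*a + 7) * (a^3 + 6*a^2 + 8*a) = a^5 - 2*a^4 - 33*a^3 - 22*a^2 + 56*a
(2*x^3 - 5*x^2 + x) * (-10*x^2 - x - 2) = -20*x^5 + 48*x^4 - 9*x^3 + 9*x^2 - 2*x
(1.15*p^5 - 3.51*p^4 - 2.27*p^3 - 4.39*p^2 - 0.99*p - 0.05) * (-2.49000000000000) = -2.8635*p^5 + 8.7399*p^4 + 5.6523*p^3 + 10.9311*p^2 + 2.4651*p + 0.1245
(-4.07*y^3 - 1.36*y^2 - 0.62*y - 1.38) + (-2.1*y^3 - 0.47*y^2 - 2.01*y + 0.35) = -6.17*y^3 - 1.83*y^2 - 2.63*y - 1.03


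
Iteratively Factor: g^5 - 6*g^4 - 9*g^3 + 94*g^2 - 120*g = (g - 3)*(g^4 - 3*g^3 - 18*g^2 + 40*g) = (g - 3)*(g - 2)*(g^3 - g^2 - 20*g) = (g - 5)*(g - 3)*(g - 2)*(g^2 + 4*g) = g*(g - 5)*(g - 3)*(g - 2)*(g + 4)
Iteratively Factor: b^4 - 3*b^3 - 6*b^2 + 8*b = (b + 2)*(b^3 - 5*b^2 + 4*b) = b*(b + 2)*(b^2 - 5*b + 4) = b*(b - 4)*(b + 2)*(b - 1)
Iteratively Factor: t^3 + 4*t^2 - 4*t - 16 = (t - 2)*(t^2 + 6*t + 8) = (t - 2)*(t + 2)*(t + 4)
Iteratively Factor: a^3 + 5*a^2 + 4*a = (a)*(a^2 + 5*a + 4) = a*(a + 4)*(a + 1)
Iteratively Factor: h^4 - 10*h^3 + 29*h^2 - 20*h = (h - 4)*(h^3 - 6*h^2 + 5*h) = (h - 4)*(h - 1)*(h^2 - 5*h) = h*(h - 4)*(h - 1)*(h - 5)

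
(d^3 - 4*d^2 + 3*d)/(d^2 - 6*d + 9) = d*(d - 1)/(d - 3)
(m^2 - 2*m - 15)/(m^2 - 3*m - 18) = (m - 5)/(m - 6)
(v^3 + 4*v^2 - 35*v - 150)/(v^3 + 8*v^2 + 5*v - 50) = (v - 6)/(v - 2)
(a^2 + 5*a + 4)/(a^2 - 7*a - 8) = (a + 4)/(a - 8)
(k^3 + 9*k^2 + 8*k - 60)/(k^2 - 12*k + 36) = (k^3 + 9*k^2 + 8*k - 60)/(k^2 - 12*k + 36)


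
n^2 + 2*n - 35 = (n - 5)*(n + 7)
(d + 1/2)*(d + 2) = d^2 + 5*d/2 + 1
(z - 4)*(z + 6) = z^2 + 2*z - 24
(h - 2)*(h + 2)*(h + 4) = h^3 + 4*h^2 - 4*h - 16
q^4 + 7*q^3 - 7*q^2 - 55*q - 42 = (q - 3)*(q + 1)*(q + 2)*(q + 7)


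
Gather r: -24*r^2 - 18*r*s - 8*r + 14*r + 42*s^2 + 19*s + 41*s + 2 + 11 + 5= -24*r^2 + r*(6 - 18*s) + 42*s^2 + 60*s + 18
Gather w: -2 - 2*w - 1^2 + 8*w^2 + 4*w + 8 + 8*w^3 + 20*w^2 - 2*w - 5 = 8*w^3 + 28*w^2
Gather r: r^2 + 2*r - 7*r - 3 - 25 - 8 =r^2 - 5*r - 36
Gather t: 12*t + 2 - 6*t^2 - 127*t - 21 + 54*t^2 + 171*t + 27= 48*t^2 + 56*t + 8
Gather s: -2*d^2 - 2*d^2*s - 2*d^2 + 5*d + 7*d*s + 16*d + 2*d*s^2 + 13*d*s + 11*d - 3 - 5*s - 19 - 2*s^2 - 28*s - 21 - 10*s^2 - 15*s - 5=-4*d^2 + 32*d + s^2*(2*d - 12) + s*(-2*d^2 + 20*d - 48) - 48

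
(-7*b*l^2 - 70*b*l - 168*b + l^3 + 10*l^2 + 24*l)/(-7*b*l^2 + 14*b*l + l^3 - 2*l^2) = (l^2 + 10*l + 24)/(l*(l - 2))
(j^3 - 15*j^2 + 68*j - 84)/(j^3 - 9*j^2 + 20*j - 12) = (j - 7)/(j - 1)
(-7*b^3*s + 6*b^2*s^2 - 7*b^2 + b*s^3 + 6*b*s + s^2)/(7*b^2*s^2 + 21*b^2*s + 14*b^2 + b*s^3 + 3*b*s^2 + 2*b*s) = (-b^2*s + b*s^2 - b + s)/(b*(s^2 + 3*s + 2))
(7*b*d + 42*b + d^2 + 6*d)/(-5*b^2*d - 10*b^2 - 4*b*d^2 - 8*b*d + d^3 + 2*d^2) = (-7*b*d - 42*b - d^2 - 6*d)/(5*b^2*d + 10*b^2 + 4*b*d^2 + 8*b*d - d^3 - 2*d^2)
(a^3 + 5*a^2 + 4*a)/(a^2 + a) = a + 4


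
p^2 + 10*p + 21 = (p + 3)*(p + 7)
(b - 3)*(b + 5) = b^2 + 2*b - 15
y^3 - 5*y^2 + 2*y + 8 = (y - 4)*(y - 2)*(y + 1)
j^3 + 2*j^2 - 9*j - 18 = (j - 3)*(j + 2)*(j + 3)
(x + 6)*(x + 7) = x^2 + 13*x + 42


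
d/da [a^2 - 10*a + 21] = 2*a - 10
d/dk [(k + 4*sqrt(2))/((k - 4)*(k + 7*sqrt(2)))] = (-(k - 4)*(k + 4*sqrt(2)) + (k - 4)*(k + 7*sqrt(2)) - (k + 4*sqrt(2))*(k + 7*sqrt(2)))/((k - 4)^2*(k + 7*sqrt(2))^2)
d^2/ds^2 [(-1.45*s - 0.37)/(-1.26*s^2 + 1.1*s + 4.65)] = ((2.2576 - 10.962*s)*(-1.26*s^2 + 1.1*s + 4.65) - (1.45*s + 0.37)*(2.52*s - 1.1)*(5.04*s - 2.2))/(-1.26*s^2 + 1.1*s + 4.65)^3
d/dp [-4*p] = -4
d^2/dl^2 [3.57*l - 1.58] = 0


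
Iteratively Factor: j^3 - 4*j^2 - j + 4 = (j - 4)*(j^2 - 1) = (j - 4)*(j + 1)*(j - 1)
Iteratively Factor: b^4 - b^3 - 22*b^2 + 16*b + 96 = (b - 4)*(b^3 + 3*b^2 - 10*b - 24) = (b - 4)*(b + 2)*(b^2 + b - 12) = (b - 4)*(b - 3)*(b + 2)*(b + 4)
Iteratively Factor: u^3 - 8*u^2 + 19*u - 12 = (u - 4)*(u^2 - 4*u + 3) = (u - 4)*(u - 1)*(u - 3)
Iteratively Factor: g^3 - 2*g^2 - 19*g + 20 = (g - 1)*(g^2 - g - 20) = (g - 1)*(g + 4)*(g - 5)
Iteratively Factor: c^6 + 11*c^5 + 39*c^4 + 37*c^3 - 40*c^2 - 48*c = (c + 1)*(c^5 + 10*c^4 + 29*c^3 + 8*c^2 - 48*c) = (c + 1)*(c + 4)*(c^4 + 6*c^3 + 5*c^2 - 12*c) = c*(c + 1)*(c + 4)*(c^3 + 6*c^2 + 5*c - 12) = c*(c - 1)*(c + 1)*(c + 4)*(c^2 + 7*c + 12) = c*(c - 1)*(c + 1)*(c + 4)^2*(c + 3)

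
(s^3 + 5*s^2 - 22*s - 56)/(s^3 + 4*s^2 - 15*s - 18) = (s^3 + 5*s^2 - 22*s - 56)/(s^3 + 4*s^2 - 15*s - 18)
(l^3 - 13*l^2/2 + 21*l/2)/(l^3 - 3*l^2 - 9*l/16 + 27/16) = 8*l*(2*l - 7)/(16*l^2 - 9)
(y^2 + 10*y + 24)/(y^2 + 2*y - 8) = (y + 6)/(y - 2)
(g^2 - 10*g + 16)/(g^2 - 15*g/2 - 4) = 2*(g - 2)/(2*g + 1)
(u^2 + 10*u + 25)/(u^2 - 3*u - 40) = (u + 5)/(u - 8)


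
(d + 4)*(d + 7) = d^2 + 11*d + 28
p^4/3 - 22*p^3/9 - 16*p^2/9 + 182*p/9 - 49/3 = (p/3 + 1)*(p - 7)*(p - 7/3)*(p - 1)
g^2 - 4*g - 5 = (g - 5)*(g + 1)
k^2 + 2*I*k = k*(k + 2*I)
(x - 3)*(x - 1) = x^2 - 4*x + 3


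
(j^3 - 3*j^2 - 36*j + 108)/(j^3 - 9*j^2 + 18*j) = (j + 6)/j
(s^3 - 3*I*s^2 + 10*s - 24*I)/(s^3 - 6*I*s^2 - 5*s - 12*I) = (s^2 + I*s + 6)/(s^2 - 2*I*s + 3)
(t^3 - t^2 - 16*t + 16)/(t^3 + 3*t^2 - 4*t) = (t - 4)/t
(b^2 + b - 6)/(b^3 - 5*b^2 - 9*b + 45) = (b - 2)/(b^2 - 8*b + 15)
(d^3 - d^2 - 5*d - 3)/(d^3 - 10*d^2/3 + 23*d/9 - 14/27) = 27*(d^3 - d^2 - 5*d - 3)/(27*d^3 - 90*d^2 + 69*d - 14)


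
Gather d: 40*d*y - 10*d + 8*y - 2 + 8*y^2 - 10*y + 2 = d*(40*y - 10) + 8*y^2 - 2*y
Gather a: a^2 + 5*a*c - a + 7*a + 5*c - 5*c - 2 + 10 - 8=a^2 + a*(5*c + 6)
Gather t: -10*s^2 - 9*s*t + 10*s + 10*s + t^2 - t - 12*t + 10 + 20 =-10*s^2 + 20*s + t^2 + t*(-9*s - 13) + 30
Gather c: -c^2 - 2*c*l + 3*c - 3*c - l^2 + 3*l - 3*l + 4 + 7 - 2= -c^2 - 2*c*l - l^2 + 9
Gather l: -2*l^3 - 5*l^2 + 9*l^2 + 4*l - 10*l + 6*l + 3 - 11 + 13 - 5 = -2*l^3 + 4*l^2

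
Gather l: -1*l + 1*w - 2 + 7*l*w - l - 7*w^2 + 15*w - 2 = l*(7*w - 2) - 7*w^2 + 16*w - 4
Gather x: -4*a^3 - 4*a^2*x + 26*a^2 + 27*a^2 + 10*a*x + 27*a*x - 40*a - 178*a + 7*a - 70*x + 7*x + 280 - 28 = -4*a^3 + 53*a^2 - 211*a + x*(-4*a^2 + 37*a - 63) + 252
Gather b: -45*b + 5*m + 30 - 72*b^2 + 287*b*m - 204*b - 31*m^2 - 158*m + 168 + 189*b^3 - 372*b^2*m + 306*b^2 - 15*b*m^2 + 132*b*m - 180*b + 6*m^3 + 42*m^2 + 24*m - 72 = 189*b^3 + b^2*(234 - 372*m) + b*(-15*m^2 + 419*m - 429) + 6*m^3 + 11*m^2 - 129*m + 126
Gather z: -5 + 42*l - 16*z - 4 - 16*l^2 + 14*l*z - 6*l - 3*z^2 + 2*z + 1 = -16*l^2 + 36*l - 3*z^2 + z*(14*l - 14) - 8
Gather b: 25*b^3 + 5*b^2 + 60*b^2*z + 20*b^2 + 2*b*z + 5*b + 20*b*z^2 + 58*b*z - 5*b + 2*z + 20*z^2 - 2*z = 25*b^3 + b^2*(60*z + 25) + b*(20*z^2 + 60*z) + 20*z^2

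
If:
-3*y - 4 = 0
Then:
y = -4/3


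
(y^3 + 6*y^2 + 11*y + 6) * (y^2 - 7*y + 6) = y^5 - y^4 - 25*y^3 - 35*y^2 + 24*y + 36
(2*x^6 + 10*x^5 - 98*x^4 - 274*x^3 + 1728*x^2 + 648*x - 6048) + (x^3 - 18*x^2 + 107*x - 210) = 2*x^6 + 10*x^5 - 98*x^4 - 273*x^3 + 1710*x^2 + 755*x - 6258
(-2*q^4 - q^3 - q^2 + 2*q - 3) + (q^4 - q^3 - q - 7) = -q^4 - 2*q^3 - q^2 + q - 10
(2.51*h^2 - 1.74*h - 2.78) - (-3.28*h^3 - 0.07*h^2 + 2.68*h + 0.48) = 3.28*h^3 + 2.58*h^2 - 4.42*h - 3.26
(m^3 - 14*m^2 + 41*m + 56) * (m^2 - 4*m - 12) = m^5 - 18*m^4 + 85*m^3 + 60*m^2 - 716*m - 672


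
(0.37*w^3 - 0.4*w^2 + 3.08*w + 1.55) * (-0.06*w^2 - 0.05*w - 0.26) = -0.0222*w^5 + 0.0055*w^4 - 0.261*w^3 - 0.143*w^2 - 0.8783*w - 0.403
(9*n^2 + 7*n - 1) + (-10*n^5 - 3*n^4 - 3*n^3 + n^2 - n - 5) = -10*n^5 - 3*n^4 - 3*n^3 + 10*n^2 + 6*n - 6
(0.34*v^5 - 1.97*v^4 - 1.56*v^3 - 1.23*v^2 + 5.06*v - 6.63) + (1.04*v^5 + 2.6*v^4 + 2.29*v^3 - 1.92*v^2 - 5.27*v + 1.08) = 1.38*v^5 + 0.63*v^4 + 0.73*v^3 - 3.15*v^2 - 0.21*v - 5.55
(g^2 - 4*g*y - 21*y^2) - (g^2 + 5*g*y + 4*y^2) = -9*g*y - 25*y^2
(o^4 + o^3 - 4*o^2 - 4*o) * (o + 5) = o^5 + 6*o^4 + o^3 - 24*o^2 - 20*o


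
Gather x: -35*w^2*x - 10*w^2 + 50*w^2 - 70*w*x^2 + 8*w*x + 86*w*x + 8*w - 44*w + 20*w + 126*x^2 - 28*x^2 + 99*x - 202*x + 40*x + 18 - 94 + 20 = 40*w^2 - 16*w + x^2*(98 - 70*w) + x*(-35*w^2 + 94*w - 63) - 56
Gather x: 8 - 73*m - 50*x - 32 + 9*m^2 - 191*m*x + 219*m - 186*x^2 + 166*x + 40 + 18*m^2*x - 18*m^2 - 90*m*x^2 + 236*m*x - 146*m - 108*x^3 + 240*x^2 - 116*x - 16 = -9*m^2 - 108*x^3 + x^2*(54 - 90*m) + x*(18*m^2 + 45*m)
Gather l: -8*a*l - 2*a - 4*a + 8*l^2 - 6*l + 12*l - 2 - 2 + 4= -6*a + 8*l^2 + l*(6 - 8*a)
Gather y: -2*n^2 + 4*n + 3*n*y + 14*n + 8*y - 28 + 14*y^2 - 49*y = -2*n^2 + 18*n + 14*y^2 + y*(3*n - 41) - 28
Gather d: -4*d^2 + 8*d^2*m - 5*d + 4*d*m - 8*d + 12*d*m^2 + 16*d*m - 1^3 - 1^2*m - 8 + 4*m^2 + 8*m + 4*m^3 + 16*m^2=d^2*(8*m - 4) + d*(12*m^2 + 20*m - 13) + 4*m^3 + 20*m^2 + 7*m - 9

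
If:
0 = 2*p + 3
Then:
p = -3/2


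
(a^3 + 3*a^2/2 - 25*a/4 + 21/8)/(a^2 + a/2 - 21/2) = (a^2 - 2*a + 3/4)/(a - 3)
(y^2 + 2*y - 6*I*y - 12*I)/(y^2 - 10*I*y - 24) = (y + 2)/(y - 4*I)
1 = 1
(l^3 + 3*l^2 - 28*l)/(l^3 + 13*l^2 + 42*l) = (l - 4)/(l + 6)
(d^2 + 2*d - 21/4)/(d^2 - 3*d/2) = (d + 7/2)/d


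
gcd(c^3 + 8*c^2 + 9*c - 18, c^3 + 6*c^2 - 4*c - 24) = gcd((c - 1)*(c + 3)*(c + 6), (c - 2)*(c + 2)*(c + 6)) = c + 6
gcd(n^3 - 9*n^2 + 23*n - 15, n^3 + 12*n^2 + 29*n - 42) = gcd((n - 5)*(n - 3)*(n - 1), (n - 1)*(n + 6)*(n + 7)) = n - 1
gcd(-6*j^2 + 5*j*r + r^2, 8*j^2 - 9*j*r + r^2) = -j + r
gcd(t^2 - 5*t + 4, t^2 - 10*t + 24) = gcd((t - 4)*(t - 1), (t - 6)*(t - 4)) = t - 4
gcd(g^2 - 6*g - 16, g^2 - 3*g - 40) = g - 8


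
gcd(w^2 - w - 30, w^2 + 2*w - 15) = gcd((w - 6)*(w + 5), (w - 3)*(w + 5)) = w + 5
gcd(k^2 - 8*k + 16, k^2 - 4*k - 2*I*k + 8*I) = k - 4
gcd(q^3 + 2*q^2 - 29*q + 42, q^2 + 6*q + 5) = 1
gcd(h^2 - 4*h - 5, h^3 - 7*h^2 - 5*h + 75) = h - 5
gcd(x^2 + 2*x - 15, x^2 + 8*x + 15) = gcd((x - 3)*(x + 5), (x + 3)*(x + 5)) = x + 5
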